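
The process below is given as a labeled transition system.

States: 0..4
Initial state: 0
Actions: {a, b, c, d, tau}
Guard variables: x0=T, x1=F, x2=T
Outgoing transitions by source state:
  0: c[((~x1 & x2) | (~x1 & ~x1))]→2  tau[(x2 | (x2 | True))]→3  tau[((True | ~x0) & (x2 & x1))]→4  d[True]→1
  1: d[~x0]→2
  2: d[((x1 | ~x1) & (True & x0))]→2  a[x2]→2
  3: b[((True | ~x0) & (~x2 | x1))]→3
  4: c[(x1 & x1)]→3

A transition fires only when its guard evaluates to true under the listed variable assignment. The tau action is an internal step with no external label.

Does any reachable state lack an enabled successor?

Answer: DEADLOCK at state 1

Working:
Reach set: {0,1,2,3}
  0: c→2  d→1  tau→3  [3 out]
  1: ∅  [deadlock]
  2: a→2  d→2  [2 out]
  3: ∅  [deadlock]
trace reaching 1: d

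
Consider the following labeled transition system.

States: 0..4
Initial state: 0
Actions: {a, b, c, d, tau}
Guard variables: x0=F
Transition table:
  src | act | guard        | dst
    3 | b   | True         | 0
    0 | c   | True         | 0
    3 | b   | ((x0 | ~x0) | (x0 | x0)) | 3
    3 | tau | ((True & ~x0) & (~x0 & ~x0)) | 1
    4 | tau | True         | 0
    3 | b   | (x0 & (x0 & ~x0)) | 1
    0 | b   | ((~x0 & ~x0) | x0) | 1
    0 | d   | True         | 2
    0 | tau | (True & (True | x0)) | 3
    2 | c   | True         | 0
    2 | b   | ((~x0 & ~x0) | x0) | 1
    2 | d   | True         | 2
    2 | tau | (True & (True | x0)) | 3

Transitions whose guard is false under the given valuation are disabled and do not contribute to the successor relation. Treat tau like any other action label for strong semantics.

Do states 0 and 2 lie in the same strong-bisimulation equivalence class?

Refine partition for ~:
  round 0: {{0,1,2,3,4}}
  round 1: {{0,2},{1},{3},{4}}
4 equivalence class(es) (converged in 2)
class of 0: {0,2}; class of 2: {0,2}

Answer: BISIMILAR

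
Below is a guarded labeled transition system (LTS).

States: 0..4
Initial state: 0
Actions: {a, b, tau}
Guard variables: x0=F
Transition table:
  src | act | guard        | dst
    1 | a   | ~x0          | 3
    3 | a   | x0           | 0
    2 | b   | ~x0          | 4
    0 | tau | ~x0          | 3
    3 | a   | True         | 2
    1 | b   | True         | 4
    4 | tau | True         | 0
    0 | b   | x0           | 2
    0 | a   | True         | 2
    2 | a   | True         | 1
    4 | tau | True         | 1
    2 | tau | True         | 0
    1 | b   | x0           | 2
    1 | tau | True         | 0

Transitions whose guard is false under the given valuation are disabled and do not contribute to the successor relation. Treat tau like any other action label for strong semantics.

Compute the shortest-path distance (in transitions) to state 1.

Breadth-first toward 1:
  L0 = {0}
  L1 = {2,3}
  L2 = {1,4}
1 enters at depth 2; path a·a

Answer: 2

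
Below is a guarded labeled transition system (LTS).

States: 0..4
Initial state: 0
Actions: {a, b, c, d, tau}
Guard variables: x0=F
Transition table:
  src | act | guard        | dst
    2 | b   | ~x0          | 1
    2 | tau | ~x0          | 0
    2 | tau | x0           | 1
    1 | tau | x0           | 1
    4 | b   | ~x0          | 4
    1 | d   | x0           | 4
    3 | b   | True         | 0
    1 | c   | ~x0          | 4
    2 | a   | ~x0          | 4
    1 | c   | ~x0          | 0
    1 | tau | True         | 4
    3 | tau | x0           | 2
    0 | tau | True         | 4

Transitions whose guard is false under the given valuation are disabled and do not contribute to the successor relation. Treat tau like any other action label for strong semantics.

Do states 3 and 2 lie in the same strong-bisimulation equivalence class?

Answer: NOT BISIMILAR

Working:
Compute ~ classes (split until stable):
  π0 = {{0,1,2,3,4}}
  π1 = {{0},{1},{2},{3,4}}
  π2 = {{0},{1},{2},{3},{4}}
Fixed point at round 3; 5 class(es).
3∈{3}, 2∈{2}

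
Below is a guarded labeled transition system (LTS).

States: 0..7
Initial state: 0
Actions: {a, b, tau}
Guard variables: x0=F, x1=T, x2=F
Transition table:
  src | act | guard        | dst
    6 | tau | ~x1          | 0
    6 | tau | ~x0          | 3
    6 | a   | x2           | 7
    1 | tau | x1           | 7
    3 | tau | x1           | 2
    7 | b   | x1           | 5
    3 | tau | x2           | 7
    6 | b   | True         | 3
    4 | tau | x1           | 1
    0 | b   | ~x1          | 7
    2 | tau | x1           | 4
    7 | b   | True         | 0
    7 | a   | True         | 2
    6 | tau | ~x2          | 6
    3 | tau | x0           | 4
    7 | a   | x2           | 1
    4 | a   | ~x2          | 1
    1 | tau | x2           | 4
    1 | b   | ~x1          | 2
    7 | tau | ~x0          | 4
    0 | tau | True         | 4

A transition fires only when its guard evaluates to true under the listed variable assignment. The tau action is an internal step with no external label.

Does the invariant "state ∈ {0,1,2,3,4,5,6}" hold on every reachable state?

Allowed set {0,1,2,3,4,5,6}
R = {0,1,2,4,5,7}
  0: safe
  1: safe
  2: safe
  4: safe
  5: safe
  7: ✗ unsafe
reach 7 via tau·tau·tau — violates

Answer: INVARIANT VIOLATED at state 7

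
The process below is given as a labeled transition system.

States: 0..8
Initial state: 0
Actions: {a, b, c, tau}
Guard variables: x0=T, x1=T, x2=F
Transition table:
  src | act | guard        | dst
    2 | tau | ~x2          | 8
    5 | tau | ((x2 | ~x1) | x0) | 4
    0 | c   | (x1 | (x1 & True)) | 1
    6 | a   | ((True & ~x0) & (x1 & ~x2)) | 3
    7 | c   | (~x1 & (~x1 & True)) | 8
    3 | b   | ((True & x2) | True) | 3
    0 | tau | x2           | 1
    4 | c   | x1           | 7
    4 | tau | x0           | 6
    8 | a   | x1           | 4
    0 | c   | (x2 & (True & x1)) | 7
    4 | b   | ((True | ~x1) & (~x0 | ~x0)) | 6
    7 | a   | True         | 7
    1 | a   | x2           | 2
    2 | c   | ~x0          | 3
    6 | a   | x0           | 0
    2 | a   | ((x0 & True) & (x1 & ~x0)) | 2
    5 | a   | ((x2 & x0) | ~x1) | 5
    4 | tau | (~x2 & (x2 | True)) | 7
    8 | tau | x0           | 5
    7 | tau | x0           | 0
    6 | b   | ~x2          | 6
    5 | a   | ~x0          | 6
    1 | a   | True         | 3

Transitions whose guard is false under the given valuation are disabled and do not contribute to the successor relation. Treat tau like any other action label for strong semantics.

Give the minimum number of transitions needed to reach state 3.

Breadth-first toward 3:
  depth 0: {0}
  depth 1: {1}
  depth 2: {3}
depth(3)=2, e.g. c·a

Answer: 2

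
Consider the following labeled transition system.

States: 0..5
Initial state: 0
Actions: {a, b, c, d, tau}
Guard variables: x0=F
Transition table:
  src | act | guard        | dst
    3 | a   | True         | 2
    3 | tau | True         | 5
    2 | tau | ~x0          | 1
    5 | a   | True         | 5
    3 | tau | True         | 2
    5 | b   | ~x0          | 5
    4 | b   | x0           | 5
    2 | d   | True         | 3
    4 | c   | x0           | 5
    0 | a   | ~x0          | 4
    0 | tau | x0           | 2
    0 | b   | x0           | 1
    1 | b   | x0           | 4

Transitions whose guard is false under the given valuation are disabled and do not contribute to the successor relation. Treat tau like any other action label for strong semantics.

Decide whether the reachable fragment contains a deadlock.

Answer: DEADLOCK at state 4

Analysis:
Reachable = {0,4}
  0: a→4  [1 exit(s)]
  4: ∅  [no exit]
witness 4: a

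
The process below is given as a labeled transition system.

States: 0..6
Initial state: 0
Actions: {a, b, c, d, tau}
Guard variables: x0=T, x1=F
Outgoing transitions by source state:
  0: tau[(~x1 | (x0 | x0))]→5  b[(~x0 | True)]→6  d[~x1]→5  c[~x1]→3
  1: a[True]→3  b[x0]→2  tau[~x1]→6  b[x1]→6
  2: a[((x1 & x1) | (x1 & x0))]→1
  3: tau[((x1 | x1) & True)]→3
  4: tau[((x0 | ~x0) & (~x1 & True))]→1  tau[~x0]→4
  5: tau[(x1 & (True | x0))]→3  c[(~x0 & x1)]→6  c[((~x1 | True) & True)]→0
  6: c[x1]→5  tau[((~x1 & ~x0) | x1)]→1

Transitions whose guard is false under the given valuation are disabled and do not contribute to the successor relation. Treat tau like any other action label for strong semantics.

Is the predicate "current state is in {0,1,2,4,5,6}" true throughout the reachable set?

Answer: INVARIANT VIOLATED at state 3

Trace:
Allowed set {0,1,2,4,5,6}
R = {0,3,5,6}
  0: safe
  3: ✗ unsafe
  5: safe
  6: safe
counterexample path to 3: c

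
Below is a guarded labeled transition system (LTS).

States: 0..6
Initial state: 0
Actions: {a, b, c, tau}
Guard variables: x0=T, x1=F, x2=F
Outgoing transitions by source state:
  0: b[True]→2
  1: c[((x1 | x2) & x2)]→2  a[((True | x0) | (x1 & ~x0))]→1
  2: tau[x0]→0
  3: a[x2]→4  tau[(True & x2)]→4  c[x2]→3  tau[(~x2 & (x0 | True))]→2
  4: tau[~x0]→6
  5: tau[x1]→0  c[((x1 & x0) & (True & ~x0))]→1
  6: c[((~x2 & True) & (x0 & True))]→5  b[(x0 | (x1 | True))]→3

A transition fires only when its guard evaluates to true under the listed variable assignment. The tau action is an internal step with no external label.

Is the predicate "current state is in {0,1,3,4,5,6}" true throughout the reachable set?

Answer: INVARIANT VIOLATED at state 2

Trace:
Safe = {0,1,3,4,5,6}
Reachable = {0,2}
  0: safe
  2: ✗ unsafe
witness against invariant: b → 2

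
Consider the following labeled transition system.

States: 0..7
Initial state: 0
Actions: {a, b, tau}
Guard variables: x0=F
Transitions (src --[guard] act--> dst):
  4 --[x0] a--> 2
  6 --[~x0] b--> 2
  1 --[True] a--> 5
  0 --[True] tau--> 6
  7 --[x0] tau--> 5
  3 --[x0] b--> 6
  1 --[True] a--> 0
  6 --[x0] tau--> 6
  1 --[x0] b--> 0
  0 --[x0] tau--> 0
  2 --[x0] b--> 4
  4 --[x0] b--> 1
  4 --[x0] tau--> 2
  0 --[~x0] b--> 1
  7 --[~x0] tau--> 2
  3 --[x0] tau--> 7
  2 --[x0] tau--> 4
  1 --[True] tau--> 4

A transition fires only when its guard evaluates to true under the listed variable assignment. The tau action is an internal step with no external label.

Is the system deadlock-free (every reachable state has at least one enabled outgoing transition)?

R = {0,1,2,4,5,6}
  0: b→1  tau→6  [deg 2]
  1: a→0  a→5  tau→4  [deg 3]
  2: ∅  [deadlock]
  4: ∅  [deadlock]
  5: ∅  [deadlock]
  6: b→2  [deg 1]
trace reaching 2: tau·b

Answer: DEADLOCK at state 2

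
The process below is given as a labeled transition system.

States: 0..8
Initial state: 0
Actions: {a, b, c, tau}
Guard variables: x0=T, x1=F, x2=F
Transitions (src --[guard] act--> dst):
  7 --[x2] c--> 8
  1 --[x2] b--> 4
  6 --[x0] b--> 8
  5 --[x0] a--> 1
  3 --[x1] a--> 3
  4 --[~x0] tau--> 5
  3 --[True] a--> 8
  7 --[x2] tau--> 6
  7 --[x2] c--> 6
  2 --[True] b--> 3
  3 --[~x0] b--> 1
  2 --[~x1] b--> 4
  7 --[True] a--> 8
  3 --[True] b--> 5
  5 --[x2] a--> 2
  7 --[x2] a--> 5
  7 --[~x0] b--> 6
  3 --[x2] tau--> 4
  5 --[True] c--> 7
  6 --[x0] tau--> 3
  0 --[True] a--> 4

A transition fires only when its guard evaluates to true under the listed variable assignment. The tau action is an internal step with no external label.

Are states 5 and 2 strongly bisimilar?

Answer: NOT BISIMILAR

Working:
Bisimulation quotient by refinement:
  π0 = {{0,1,2,3,4,5,6,7,8}}
  π1 = {{0,7},{1,4,8},{2},{3},{5},{6}}
stable after 2 split(s): 6 block(s)
[5]={5}  [2]={2}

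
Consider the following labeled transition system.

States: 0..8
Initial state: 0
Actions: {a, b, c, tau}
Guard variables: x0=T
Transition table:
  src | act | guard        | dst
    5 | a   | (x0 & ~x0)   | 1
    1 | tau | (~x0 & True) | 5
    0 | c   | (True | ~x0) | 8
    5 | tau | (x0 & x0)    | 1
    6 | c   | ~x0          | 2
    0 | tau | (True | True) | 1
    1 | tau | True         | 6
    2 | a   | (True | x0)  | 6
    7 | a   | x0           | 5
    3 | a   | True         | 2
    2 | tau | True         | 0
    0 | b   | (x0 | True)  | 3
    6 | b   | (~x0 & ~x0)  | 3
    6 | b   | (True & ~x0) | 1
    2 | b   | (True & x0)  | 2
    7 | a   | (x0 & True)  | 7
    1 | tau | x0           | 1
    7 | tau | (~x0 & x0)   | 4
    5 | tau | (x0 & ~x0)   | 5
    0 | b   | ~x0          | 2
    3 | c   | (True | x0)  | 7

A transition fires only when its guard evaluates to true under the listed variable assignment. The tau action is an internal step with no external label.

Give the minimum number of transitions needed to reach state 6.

Layered search for 6:
  Layer 0: {0}
  Layer 1: {1,3,8}
  Layer 2: {2,6,7}
6 enters at depth 2; path tau·tau

Answer: 2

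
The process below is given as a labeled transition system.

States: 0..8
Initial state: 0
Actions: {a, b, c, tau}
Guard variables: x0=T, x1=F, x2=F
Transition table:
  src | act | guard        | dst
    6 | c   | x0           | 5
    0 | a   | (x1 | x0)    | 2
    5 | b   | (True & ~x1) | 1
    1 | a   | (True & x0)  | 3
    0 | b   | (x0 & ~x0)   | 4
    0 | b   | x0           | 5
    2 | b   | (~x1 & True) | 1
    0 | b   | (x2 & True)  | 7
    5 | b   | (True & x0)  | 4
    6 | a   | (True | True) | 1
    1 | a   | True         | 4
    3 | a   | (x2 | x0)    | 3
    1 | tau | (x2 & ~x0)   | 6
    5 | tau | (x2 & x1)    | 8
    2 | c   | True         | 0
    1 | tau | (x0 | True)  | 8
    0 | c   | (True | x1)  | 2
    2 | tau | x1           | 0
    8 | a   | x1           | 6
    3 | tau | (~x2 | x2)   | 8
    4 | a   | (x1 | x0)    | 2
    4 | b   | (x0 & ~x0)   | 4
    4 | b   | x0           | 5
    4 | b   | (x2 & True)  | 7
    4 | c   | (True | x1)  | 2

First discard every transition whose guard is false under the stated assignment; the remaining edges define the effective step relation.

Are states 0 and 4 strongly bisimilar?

Compute ~ classes (split until stable):
  π0 = {{0,1,2,3,4,5,6,7,8}}
  π1 = {{0,4},{1,3},{2},{5},{6},{7,8}}
  π2 = {{0,4},{1},{2},{3},{5},{6},{7,8}}
stable after 3 split(s): 7 block(s)
[0]={0,4}  [4]={0,4}

Answer: BISIMILAR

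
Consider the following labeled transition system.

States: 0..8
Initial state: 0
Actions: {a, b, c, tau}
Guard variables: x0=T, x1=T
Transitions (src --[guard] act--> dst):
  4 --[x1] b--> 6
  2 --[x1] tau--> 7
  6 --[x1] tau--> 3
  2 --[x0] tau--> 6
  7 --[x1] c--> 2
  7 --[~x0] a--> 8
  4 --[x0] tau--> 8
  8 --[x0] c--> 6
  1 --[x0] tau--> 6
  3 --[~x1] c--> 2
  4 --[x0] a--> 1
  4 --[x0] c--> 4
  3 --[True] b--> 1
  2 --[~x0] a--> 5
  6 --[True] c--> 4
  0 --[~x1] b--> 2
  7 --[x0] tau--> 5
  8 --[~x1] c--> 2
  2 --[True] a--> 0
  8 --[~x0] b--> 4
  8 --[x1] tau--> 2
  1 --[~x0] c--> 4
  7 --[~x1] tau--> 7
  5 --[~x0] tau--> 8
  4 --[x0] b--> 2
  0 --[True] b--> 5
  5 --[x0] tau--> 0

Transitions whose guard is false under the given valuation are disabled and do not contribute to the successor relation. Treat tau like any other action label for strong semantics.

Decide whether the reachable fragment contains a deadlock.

Reachable = {0,5}
  0: b→5  [1 exit(s)]
  5: tau→0  [1 exit(s)]

Answer: DEADLOCK-FREE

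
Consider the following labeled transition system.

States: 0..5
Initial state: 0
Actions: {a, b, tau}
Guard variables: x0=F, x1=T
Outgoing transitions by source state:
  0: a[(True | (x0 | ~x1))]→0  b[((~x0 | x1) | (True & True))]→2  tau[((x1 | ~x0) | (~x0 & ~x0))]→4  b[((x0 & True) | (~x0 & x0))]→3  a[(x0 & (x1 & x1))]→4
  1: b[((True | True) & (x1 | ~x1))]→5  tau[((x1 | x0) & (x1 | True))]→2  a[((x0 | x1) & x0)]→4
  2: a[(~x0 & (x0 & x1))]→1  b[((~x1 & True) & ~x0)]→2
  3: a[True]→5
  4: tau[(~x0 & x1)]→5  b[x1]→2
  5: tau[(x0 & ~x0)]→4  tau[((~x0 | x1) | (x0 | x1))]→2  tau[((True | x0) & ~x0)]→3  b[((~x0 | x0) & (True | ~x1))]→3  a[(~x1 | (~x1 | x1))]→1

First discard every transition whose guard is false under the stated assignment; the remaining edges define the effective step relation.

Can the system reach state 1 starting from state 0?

Answer: REACHABLE

Trace:
After dropping false guards: 12 live edges.
L0 = {0}
L1 = {2,4}  cumulative {0,2,4}
L2 = {5}  cumulative {0,2,4,5}
L3 = {1,3}  cumulative {0,1,2,3,4,5}
R = {0,1,2,3,4,5}
trace reaching 1: tau·tau·a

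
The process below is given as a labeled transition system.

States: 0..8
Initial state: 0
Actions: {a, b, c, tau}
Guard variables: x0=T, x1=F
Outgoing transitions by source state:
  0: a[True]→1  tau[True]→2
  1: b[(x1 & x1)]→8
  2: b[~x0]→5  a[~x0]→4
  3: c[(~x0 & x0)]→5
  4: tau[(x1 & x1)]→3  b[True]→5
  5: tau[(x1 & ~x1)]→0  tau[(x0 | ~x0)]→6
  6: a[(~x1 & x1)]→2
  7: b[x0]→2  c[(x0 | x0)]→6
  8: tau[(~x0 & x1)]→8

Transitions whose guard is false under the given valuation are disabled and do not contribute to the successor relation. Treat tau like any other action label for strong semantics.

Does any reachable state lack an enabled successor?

Reachable = {0,1,2}
  0: a→1  tau→2  [2 exit(s)]
  1: ∅  [STUCK]
  2: ∅  [STUCK]
trace reaching 1: a

Answer: DEADLOCK at state 1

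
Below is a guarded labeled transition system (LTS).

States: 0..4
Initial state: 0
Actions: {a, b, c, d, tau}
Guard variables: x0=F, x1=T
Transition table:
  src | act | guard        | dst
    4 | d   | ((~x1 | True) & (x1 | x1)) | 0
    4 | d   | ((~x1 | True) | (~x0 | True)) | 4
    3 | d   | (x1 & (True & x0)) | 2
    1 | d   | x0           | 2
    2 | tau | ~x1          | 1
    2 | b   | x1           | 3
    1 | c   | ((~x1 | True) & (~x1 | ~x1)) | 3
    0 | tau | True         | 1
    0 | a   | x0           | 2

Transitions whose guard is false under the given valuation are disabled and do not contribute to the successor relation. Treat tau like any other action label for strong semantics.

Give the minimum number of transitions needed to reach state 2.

Layered search for 2:
  Layer 0: {0}
  Layer 1: {1}
2 never appears.

Answer: UNREACHABLE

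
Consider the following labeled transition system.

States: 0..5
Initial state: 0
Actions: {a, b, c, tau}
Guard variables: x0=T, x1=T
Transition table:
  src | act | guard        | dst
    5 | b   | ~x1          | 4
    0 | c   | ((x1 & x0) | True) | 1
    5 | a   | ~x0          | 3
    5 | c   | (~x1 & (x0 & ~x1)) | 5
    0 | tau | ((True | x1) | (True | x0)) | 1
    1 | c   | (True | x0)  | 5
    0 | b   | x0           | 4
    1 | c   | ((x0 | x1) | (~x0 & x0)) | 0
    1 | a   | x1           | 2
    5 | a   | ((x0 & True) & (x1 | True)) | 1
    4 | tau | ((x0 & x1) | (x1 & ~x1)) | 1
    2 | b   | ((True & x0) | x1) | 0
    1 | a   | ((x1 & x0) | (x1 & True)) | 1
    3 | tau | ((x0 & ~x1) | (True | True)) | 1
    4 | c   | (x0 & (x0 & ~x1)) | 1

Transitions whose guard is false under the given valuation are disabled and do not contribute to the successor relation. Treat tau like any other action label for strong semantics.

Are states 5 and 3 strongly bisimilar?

Answer: NOT BISIMILAR

Trace:
Compute ~ classes (split until stable):
  P[0] = {{0,1,2,3,4,5}}
  P[1] = {{0},{1},{2},{3,4},{5}}
5 equivalence class(es) (converged in 2)
class of 5: {5}; class of 3: {3,4}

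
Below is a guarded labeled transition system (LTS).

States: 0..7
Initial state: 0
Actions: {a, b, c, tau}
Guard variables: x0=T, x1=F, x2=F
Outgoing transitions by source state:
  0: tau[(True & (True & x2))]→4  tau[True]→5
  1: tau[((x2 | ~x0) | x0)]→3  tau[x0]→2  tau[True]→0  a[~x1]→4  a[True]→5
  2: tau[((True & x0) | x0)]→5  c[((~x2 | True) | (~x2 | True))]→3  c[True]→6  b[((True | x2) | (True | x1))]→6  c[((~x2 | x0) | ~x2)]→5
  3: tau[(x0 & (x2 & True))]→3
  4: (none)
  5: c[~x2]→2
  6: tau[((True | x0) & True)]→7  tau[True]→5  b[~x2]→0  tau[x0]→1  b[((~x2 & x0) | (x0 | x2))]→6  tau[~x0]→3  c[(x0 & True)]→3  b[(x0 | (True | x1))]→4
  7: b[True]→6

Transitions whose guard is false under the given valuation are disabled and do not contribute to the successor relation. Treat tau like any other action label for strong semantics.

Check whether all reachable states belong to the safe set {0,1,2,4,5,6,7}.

Answer: INVARIANT VIOLATED at state 3

Analysis:
Inv-set: {0,1,2,4,5,6,7}
Reach set: {0,1,2,3,4,5,6,7}
  0: ✓
  1: ✓
  2: ✓
  3: ✗ unsafe
  4: ✓
  5: ✓
  6: ✓
  7: ✓
reach 3 via tau·c·c — violates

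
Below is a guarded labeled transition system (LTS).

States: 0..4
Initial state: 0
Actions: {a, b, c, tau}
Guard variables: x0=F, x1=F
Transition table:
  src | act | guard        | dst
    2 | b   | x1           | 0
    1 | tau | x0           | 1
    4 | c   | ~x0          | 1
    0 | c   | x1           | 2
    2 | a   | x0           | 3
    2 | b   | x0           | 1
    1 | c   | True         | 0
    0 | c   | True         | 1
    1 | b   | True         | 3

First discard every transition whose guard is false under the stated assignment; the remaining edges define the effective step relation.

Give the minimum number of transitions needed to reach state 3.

Answer: 2

Analysis:
Breadth-first toward 3:
  depth 0: {0}
  depth 1: {1}
  depth 2: {3}
first hit 3 at d=2 via c·b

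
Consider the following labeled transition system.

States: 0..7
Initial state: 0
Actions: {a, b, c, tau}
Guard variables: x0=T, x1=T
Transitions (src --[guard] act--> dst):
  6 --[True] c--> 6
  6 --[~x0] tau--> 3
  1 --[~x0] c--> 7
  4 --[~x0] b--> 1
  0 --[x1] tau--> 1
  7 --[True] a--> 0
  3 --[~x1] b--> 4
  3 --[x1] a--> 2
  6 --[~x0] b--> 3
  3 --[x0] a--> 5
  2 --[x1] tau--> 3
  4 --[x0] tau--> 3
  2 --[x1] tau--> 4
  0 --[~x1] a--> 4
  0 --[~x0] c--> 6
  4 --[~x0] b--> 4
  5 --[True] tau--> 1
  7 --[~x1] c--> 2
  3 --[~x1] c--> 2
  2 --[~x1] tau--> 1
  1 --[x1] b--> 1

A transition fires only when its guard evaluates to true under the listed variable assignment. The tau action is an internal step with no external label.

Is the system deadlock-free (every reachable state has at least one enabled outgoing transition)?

Answer: DEADLOCK-FREE

Trace:
Reach set: {0,1}
  0: tau→1  [1 exit(s)]
  1: b→1  [1 exit(s)]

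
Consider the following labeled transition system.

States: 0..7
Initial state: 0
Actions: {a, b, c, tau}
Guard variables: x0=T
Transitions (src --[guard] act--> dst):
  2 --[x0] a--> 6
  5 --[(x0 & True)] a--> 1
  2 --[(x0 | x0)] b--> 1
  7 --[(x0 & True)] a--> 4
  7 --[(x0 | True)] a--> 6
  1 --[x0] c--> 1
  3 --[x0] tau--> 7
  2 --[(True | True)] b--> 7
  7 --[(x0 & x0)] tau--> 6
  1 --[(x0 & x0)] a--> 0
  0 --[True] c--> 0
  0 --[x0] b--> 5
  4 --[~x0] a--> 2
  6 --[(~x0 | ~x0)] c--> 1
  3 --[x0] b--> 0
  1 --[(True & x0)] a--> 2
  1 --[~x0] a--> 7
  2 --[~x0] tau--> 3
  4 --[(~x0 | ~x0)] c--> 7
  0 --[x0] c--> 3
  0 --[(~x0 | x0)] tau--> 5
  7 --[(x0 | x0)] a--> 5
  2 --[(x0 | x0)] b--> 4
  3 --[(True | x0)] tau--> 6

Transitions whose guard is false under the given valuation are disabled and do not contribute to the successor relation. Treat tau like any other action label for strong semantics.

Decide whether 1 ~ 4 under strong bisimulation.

Refine partition for ~:
  round 0: {{0,1,2,3,4,5,6,7}}
  round 1: {{0},{1},{2},{3},{4,6},{5},{7}}
Fixed point at round 2; 7 class(es).
class of 1: {1}; class of 4: {4,6}

Answer: NOT BISIMILAR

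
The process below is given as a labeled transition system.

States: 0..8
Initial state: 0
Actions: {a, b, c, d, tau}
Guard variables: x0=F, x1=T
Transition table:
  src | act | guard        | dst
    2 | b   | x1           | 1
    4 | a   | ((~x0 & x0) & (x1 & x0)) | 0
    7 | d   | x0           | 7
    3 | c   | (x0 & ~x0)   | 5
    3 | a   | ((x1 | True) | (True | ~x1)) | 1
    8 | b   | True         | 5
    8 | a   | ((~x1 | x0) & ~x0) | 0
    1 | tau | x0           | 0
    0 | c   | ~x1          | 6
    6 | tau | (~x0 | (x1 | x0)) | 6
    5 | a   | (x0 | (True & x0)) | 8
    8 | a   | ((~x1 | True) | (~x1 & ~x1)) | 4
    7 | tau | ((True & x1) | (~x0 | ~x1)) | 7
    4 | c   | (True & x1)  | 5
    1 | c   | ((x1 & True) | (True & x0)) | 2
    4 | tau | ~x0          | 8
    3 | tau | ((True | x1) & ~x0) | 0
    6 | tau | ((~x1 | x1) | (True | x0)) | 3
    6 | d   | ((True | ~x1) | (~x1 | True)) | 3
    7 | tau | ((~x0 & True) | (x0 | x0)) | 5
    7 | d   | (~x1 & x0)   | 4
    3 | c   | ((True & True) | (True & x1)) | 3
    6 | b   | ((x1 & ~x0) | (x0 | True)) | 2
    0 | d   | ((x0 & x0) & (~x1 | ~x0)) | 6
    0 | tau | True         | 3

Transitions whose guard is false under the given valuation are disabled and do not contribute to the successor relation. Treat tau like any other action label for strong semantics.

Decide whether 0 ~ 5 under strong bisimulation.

Bisimulation quotient by refinement:
  round 0: {{0,1,2,3,4,5,6,7,8}}
  round 1: {{0,7},{1},{2},{3},{4},{5},{6},{8}}
  round 2: {{0},{1},{2},{3},{4},{5},{6},{7},{8}}
Fixed point at round 3; 9 class(es).
[0]={0}  [5]={5}

Answer: NOT BISIMILAR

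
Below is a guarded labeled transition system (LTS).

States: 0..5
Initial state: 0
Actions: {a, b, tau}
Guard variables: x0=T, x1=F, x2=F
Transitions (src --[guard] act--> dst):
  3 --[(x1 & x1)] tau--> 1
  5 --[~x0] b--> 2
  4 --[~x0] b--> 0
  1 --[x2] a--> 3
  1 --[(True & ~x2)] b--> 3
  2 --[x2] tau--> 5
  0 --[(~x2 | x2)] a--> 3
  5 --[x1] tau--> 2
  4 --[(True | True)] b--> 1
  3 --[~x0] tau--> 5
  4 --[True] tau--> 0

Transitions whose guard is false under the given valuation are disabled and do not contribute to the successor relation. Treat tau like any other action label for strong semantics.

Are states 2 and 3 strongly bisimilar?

Answer: BISIMILAR

Trace:
Refine partition for ~:
  P[0] = {{0,1,2,3,4,5}}
  P[1] = {{0},{1},{2,3,5},{4}}
stable after 2 split(s): 4 block(s)
2∈{2,3,5}, 3∈{2,3,5}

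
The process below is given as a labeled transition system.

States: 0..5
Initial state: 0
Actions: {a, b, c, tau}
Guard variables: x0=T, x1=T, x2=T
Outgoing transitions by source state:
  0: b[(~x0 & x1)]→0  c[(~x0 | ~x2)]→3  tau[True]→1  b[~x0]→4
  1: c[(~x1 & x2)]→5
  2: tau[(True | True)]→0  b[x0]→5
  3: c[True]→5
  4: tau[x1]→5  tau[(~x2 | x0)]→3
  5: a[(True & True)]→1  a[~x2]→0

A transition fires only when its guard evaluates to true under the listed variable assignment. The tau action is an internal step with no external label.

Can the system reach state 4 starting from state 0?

Answer: UNREACHABLE

Analysis:
Guard filter leaves 7 enabled edge(s).
L0 = {0}
L1 = {1}  now seen {0,1}
Reachable = {0,1}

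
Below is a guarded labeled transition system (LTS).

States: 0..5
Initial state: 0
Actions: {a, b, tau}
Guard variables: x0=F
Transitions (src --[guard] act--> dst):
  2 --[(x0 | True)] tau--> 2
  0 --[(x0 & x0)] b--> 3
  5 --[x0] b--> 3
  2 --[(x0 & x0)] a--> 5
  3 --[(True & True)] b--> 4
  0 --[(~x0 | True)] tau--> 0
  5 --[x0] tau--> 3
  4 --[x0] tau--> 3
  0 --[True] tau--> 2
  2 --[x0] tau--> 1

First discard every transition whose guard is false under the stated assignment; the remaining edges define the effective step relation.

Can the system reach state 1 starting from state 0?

Guard filter leaves 4 enabled edge(s).
L0 = {0}
L1 = {2}  total {0,2}
Reach set: {0,2}

Answer: UNREACHABLE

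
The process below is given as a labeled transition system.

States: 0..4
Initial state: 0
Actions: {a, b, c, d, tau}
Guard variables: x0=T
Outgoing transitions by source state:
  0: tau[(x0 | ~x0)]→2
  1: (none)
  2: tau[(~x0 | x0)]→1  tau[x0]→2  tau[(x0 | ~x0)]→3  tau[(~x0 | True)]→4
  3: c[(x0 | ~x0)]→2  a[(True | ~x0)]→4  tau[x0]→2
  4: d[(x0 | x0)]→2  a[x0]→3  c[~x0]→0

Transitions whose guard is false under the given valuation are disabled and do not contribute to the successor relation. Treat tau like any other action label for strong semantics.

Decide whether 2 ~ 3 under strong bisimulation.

Refine partition for ~:
  round 0: {{0,1,2,3,4}}
  round 1: {{0,2},{1},{3},{4}}
  round 2: {{0},{1},{2},{3},{4}}
stable after 3 split(s): 5 block(s)
2∈{2}, 3∈{3}

Answer: NOT BISIMILAR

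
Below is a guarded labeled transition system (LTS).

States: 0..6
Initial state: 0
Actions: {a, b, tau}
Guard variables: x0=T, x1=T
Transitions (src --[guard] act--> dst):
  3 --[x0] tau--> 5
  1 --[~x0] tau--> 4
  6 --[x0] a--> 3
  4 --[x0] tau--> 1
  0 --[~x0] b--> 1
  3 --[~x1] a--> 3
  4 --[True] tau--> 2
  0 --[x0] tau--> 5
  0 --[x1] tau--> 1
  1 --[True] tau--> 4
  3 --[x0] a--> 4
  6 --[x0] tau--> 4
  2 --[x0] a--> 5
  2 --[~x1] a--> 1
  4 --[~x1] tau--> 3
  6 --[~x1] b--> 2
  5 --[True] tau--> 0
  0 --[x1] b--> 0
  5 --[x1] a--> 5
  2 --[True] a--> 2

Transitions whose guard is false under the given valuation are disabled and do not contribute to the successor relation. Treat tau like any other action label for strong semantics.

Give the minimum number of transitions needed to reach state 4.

BFS to 4:
  Layer 0: {0}
  Layer 1: {1,5}
  Layer 2: {4}
depth(4)=2, e.g. tau·tau

Answer: 2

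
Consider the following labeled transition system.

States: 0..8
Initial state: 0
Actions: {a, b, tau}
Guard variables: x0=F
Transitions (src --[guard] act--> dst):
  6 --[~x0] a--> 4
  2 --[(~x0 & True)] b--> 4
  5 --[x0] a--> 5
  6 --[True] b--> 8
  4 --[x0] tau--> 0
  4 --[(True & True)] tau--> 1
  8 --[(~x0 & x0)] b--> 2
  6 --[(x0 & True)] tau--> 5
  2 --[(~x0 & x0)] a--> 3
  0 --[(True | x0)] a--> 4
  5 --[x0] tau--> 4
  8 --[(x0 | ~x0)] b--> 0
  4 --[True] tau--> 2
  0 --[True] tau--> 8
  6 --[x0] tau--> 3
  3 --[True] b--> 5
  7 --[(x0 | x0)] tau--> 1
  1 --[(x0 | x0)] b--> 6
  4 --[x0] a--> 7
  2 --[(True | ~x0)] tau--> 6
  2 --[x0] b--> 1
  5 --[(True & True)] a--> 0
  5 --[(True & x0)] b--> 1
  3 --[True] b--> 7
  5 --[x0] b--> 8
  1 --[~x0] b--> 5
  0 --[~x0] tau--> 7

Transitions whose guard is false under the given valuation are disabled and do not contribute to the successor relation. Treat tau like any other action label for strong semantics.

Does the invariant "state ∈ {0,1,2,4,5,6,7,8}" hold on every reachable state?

Allowed set {0,1,2,4,5,6,7,8}
Reachable = {0,1,2,4,5,6,7,8}
  0: ✓
  1: ✓
  2: ✓
  4: ✓
  5: ✓
  6: ✓
  7: ✓
  8: ✓

Answer: INVARIANT HOLDS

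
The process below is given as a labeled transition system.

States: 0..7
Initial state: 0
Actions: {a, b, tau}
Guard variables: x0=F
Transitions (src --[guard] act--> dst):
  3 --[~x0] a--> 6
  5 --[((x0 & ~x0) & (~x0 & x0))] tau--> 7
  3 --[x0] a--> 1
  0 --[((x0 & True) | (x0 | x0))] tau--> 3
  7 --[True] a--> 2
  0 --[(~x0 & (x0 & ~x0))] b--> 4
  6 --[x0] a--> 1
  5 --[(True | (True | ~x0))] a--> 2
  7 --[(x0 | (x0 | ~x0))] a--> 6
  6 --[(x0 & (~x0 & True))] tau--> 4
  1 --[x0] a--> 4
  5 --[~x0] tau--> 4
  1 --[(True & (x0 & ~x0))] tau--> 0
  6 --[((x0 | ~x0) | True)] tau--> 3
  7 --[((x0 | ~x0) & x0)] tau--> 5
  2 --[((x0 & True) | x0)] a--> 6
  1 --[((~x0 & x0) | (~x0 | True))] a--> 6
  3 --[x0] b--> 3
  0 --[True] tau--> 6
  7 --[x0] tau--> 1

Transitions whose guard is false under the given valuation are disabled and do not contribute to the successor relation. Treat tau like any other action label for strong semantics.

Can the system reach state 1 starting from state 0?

After dropping false guards: 8 live edges.
L0 = {0}
L1 = {6}  now seen {0,6}
L2 = {3}  now seen {0,3,6}
Reachable = {0,3,6}

Answer: UNREACHABLE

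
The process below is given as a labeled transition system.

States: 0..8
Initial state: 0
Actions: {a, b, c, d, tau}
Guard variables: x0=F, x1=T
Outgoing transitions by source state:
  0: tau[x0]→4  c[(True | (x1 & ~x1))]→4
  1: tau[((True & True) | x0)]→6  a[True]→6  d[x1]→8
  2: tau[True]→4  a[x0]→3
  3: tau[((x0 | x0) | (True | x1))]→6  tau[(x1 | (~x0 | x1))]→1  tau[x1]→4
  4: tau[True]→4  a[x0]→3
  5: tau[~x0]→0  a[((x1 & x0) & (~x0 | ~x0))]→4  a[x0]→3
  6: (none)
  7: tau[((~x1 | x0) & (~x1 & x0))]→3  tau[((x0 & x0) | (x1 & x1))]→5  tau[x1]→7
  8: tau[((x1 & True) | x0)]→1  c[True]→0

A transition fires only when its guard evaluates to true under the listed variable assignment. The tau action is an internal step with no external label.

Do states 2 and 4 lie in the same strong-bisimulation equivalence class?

Answer: BISIMILAR

Analysis:
Bisimulation quotient by refinement:
  round 0: {{0,1,2,3,4,5,6,7,8}}
  round 1: {{0},{1},{2,3,4,5,7},{6},{8}}
  round 2: {{0},{1},{2,4,7},{3},{5},{6},{8}}
  round 3: {{0},{1},{2,4},{3},{5},{6},{7},{8}}
Fixed point at round 4; 8 class(es).
2∈{2,4}, 4∈{2,4}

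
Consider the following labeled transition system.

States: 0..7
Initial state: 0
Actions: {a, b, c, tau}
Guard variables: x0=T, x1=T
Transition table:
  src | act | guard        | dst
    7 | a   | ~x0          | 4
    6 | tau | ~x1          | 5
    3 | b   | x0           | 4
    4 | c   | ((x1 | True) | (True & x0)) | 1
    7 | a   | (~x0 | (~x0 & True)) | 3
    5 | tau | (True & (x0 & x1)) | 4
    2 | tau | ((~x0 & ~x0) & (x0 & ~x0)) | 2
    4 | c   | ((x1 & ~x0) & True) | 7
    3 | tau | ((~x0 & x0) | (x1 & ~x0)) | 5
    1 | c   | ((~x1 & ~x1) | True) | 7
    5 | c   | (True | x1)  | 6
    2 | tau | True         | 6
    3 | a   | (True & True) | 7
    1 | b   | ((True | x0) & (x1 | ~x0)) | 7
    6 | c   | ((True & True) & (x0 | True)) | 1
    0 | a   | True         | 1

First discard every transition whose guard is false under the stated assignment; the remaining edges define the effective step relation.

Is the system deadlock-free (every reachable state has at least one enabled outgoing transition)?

R = {0,1,7}
  0: a→1  [1 exit(s)]
  1: b→7  c→7  [2 exit(s)]
  7: ∅  [deadlock]
Path to 7: a·c

Answer: DEADLOCK at state 7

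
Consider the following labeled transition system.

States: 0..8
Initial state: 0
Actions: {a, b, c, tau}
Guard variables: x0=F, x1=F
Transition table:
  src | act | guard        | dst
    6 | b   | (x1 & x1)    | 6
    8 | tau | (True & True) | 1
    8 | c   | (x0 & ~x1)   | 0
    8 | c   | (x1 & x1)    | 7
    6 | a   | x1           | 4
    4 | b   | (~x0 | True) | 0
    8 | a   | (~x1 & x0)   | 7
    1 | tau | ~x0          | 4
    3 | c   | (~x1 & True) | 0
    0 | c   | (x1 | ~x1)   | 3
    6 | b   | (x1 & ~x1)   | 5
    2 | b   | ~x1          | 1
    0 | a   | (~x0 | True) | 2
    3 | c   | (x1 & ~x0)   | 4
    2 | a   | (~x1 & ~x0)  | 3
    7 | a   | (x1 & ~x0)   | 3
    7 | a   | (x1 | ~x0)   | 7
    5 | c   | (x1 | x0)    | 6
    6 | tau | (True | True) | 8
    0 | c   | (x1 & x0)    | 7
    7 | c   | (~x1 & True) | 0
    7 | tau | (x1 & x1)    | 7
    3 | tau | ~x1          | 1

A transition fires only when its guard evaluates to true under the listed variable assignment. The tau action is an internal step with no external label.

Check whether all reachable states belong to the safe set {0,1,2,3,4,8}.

Inv-set: {0,1,2,3,4,8}
Reach set: {0,1,2,3,4}
  0: safe
  1: safe
  2: safe
  3: safe
  4: safe

Answer: INVARIANT HOLDS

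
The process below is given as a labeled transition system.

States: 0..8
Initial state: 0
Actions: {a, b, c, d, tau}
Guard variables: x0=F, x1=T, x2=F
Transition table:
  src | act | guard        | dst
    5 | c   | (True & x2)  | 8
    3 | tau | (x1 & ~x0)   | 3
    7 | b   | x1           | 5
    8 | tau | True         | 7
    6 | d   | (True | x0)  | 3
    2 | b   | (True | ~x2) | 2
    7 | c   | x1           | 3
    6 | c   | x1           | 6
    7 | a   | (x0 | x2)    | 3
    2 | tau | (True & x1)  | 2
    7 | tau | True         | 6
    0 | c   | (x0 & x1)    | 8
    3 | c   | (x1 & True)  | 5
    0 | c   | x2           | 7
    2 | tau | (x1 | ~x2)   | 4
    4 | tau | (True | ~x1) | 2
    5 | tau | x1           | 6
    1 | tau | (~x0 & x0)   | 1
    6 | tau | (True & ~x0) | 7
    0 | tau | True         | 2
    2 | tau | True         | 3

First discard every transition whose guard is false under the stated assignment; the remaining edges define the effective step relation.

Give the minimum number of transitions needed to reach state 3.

Answer: 2

Trace:
Layered search for 3:
  depth 0: {0}
  depth 1: {2}
  depth 2: {3,4}
depth(3)=2, e.g. tau·tau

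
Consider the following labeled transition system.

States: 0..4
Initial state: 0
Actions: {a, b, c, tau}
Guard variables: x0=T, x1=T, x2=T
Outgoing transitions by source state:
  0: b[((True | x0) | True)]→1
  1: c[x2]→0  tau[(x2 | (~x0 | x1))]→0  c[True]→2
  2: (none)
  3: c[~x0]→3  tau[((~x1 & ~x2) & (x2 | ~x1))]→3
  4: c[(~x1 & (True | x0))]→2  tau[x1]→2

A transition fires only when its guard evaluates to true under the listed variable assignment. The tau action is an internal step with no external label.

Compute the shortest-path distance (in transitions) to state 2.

Answer: 2

Working:
Breadth-first toward 2:
  Layer 0: {0}
  Layer 1: {1}
  Layer 2: {2}
2 enters at depth 2; path b·c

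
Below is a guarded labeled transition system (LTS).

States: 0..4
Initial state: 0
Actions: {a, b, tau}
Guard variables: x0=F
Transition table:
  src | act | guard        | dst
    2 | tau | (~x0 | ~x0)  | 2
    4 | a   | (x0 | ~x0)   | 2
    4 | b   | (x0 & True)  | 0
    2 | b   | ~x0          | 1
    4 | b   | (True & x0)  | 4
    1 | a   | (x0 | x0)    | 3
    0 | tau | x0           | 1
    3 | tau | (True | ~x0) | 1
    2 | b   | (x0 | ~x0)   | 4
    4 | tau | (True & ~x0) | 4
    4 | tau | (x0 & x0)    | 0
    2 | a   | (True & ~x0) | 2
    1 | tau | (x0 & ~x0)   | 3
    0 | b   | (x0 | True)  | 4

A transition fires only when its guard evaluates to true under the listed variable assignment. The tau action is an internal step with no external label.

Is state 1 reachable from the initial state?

Guard filter leaves 8 enabled edge(s).
Layer 0: {0}
Layer 1: {4}  cumulative {0,4}
Layer 2: {2}  cumulative {0,2,4}
Layer 3: {1}  cumulative {0,1,2,4}
Reach set: {0,1,2,4}
trace reaching 1: b·a·b

Answer: REACHABLE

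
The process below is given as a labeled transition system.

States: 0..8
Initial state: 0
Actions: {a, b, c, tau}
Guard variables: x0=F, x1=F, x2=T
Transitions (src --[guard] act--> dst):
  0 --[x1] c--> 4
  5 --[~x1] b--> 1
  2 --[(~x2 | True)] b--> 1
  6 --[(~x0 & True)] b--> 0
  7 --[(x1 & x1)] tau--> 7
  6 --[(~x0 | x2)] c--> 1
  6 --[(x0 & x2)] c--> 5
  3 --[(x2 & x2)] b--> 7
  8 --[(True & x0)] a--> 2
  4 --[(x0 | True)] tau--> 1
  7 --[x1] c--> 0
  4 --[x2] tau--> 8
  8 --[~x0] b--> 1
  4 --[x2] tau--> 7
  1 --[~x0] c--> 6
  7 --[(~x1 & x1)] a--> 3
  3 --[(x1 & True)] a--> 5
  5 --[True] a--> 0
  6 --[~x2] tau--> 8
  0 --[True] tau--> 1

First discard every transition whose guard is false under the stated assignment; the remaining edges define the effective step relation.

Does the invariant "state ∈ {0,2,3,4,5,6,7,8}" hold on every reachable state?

Answer: INVARIANT VIOLATED at state 1

Working:
Inv-set: {0,2,3,4,5,6,7,8}
R = {0,1,6}
  0: ✓
  1: outside
  6: ✓
counterexample path to 1: tau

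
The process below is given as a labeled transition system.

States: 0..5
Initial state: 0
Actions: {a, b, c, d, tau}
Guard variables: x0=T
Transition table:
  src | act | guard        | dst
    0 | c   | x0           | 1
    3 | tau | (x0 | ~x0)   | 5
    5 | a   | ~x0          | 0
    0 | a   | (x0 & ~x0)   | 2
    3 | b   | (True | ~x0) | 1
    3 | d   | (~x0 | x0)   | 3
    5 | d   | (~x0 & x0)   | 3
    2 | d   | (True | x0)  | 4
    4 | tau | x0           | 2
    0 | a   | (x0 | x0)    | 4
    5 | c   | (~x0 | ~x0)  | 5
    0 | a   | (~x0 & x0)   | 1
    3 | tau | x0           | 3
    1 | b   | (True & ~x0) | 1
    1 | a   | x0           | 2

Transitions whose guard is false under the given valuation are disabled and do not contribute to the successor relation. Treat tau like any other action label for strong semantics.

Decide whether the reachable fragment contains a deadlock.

Answer: DEADLOCK-FREE

Analysis:
Reachable = {0,1,2,4}
  0: a→4  c→1  [deg 2]
  1: a→2  [deg 1]
  2: d→4  [deg 1]
  4: tau→2  [deg 1]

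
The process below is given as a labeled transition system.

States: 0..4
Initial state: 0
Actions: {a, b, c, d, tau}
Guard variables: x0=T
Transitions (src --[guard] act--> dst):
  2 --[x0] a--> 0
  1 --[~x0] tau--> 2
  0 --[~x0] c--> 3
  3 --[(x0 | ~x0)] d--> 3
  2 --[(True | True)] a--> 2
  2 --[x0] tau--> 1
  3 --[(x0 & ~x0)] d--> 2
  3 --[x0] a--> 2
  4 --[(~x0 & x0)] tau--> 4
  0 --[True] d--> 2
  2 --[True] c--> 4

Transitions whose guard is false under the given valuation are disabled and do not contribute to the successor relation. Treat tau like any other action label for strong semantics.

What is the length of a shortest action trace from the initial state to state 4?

Answer: 2

Working:
Layered search for 4:
  L0 = {0}
  L1 = {2}
  L2 = {1,4}
4 enters at depth 2; path d·c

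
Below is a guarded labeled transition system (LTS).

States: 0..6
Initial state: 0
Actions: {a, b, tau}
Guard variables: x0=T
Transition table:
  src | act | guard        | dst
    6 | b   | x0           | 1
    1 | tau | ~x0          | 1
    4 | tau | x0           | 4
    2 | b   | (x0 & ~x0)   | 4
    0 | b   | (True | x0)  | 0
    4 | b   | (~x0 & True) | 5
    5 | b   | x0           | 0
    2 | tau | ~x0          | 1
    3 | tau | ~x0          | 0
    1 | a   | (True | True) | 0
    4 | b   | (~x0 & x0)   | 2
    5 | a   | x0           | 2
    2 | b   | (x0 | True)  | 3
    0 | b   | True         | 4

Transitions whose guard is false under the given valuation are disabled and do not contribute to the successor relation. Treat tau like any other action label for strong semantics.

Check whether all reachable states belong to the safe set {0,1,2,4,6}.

Answer: INVARIANT HOLDS

Analysis:
Safe = {0,1,2,4,6}
Reach set: {0,4}
  0: ok
  4: ok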